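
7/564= 7/564= 0.01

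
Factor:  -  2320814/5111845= - 2^1*5^( - 1 )*617^( - 1)*1657^(-1) * 1160407^1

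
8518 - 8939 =-421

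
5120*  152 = 778240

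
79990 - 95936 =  - 15946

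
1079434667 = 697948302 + 381486365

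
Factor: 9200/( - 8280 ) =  - 2^1*3^(  -  2)*5^1 = - 10/9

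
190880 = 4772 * 40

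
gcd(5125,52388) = 1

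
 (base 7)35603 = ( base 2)10001111111111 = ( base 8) 21777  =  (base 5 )243330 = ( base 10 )9215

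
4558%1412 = 322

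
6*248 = 1488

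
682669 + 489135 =1171804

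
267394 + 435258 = 702652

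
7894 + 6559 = 14453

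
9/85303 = 9/85303 = 0.00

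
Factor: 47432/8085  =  2^3*3^( - 1)*5^(-1)*11^1 = 88/15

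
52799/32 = 1649 + 31/32= 1649.97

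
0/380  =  0 = 0.00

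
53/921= 53/921 = 0.06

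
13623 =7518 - -6105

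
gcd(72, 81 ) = 9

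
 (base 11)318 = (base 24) fm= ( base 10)382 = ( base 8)576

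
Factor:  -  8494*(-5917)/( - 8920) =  - 2^( - 2)*5^( - 1)*31^1*61^1*97^1*137^1*223^(-1) = -25129499/4460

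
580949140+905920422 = 1486869562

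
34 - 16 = 18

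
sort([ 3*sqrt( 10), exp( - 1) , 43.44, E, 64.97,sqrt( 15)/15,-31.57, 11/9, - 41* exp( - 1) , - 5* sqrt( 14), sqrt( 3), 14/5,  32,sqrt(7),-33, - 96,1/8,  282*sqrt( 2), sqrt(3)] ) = [ - 96 , - 33, - 31.57, - 5*sqrt(14), - 41*exp(  -  1) , 1/8, sqrt(15)/15,exp( - 1), 11/9, sqrt ( 3) , sqrt ( 3), sqrt (7),  E,  14/5, 3*sqrt( 10), 32, 43.44,64.97, 282*sqrt ( 2)]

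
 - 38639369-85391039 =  - 124030408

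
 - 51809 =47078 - 98887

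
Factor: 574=2^1*7^1 * 41^1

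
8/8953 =8/8953 = 0.00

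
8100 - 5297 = 2803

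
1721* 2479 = 4266359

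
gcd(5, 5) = 5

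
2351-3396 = -1045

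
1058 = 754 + 304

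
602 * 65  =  39130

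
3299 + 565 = 3864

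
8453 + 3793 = 12246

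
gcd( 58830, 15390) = 30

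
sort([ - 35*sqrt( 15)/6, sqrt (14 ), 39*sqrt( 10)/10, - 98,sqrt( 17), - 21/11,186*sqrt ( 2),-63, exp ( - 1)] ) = [ - 98,  -  63, - 35  *  sqrt (15) /6, - 21/11, exp( - 1 ), sqrt (14), sqrt( 17),39 * sqrt( 10)/10 , 186*sqrt(2)] 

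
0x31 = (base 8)61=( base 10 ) 49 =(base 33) 1g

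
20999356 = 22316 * 941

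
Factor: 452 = 2^2*113^1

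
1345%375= 220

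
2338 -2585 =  - 247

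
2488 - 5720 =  - 3232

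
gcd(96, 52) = 4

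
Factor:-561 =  - 3^1*11^1 * 17^1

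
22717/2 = 11358 + 1/2 = 11358.50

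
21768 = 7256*3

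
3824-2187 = 1637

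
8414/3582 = 2  +  625/1791 = 2.35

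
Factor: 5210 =2^1 * 5^1* 521^1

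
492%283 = 209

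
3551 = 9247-5696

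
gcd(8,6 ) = 2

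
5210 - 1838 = 3372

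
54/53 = 54/53 = 1.02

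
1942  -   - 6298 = 8240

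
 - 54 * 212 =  - 11448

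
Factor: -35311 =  - 35311^1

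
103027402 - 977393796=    - 874366394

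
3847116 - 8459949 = -4612833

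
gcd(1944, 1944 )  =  1944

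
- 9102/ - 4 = 2275 + 1/2 = 2275.50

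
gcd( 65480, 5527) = 1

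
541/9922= 541/9922  =  0.05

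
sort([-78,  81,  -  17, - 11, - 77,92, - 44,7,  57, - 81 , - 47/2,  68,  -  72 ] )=[ - 81, - 78, - 77, - 72,  -  44, - 47/2, - 17,-11, 7, 57,68, 81,92]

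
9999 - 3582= 6417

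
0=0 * 57740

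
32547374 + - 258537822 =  - 225990448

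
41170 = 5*8234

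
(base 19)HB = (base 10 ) 334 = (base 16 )14e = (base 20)ge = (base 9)411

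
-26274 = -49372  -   - 23098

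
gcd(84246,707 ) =1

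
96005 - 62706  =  33299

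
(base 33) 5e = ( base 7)344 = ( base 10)179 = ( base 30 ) 5T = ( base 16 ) B3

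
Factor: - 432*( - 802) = 346464 = 2^5*3^3*401^1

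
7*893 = 6251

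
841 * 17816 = 14983256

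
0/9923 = 0 = 0.00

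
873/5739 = 291/1913 = 0.15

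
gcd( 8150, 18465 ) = 5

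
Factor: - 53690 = -2^1*5^1*7^1*13^1 * 59^1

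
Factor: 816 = 2^4*3^1*17^1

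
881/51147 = 881/51147  =  0.02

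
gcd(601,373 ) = 1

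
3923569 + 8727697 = 12651266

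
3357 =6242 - 2885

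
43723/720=43723/720 = 60.73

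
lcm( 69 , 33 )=759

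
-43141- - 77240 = 34099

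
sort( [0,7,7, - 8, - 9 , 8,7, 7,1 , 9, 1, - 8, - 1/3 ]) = [ - 9, - 8, - 8, -1/3 , 0,1, 1, 7, 7, 7, 7, 8, 9 ] 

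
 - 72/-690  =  12/115 =0.10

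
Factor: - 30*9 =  - 2^1*3^3*5^1 = - 270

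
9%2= 1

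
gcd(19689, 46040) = 1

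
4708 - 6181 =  - 1473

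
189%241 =189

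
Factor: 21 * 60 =2^2 * 3^2*5^1 * 7^1 = 1260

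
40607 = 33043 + 7564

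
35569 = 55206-19637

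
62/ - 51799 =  - 1 + 51737/51799  =  - 0.00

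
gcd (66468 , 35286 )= 6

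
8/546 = 4/273 = 0.01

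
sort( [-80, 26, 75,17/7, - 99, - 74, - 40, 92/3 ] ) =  [ - 99,-80, - 74, - 40,17/7, 26, 92/3, 75 ] 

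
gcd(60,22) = 2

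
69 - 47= 22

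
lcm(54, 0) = 0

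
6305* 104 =655720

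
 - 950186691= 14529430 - 964716121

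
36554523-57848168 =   -  21293645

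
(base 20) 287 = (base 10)967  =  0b1111000111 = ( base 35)RM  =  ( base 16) 3C7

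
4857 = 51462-46605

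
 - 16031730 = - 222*72215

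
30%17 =13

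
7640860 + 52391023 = 60031883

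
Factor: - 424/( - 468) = 106/117 = 2^1*3^( - 2)*13^( - 1)*53^1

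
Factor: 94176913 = 94176913^1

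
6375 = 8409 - 2034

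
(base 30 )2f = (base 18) 43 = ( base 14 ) 55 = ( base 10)75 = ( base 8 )113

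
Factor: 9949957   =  83^1*313^1 *383^1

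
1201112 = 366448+834664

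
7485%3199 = 1087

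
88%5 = 3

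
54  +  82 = 136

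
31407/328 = 31407/328 =95.75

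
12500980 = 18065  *692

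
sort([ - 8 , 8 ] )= [ - 8, 8]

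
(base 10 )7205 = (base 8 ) 16045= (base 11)5460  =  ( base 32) 715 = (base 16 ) 1C25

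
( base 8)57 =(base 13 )38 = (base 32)1f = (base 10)47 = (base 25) 1m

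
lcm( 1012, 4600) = 50600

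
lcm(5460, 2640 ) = 240240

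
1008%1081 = 1008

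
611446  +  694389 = 1305835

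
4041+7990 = 12031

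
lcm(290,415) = 24070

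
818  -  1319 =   -  501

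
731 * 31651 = 23136881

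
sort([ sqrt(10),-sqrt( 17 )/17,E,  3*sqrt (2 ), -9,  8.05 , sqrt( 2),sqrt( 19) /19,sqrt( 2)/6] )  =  [ - 9,-sqrt( 17)/17,sqrt (19) /19, sqrt( 2)/6,sqrt(2),E, sqrt( 10),3*sqrt(  2),8.05 ]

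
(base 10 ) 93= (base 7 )162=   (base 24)3L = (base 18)53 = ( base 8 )135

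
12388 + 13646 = 26034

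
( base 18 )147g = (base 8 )16146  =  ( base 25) bfk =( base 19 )112C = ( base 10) 7270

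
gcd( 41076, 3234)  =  42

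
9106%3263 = 2580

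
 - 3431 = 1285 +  - 4716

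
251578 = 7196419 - 6944841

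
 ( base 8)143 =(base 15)69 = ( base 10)99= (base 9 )120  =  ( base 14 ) 71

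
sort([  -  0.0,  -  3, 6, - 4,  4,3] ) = [ - 4, - 3, - 0.0, 3, 4,  6] 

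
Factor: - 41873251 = -7^1*83^1*97^1 * 743^1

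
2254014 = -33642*( - 67 )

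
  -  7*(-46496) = 325472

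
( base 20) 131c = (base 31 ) 9ip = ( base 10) 9232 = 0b10010000010000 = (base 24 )G0G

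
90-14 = 76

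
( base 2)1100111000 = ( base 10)824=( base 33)OW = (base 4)30320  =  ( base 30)re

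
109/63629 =109/63629 = 0.00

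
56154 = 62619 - 6465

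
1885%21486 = 1885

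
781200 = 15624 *50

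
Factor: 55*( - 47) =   -  2585 = - 5^1*11^1*47^1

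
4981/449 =11 + 42/449 = 11.09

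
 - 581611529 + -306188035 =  - 887799564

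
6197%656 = 293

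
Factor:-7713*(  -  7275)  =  56112075 = 3^3*5^2*97^1* 857^1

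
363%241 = 122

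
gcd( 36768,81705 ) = 3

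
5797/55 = 105+2/5= 105.40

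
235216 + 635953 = 871169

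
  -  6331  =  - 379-5952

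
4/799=4/799 = 0.01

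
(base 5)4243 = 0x23D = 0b1000111101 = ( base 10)573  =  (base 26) M1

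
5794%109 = 17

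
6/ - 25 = -1+19/25 = -0.24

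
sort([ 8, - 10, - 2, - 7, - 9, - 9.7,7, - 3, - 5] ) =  [ - 10, - 9.7, - 9, - 7,-5, - 3, - 2,7,8 ] 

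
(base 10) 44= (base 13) 35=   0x2C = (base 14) 32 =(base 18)28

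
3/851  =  3/851  =  0.00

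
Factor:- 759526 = -2^1* 17^1*89^1*251^1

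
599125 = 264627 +334498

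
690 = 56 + 634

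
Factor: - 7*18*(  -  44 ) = 5544 = 2^3*3^2*7^1*11^1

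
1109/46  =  1109/46  =  24.11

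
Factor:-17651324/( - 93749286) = 2^1*3^( - 1)*29^( - 1)*251^1*17581^1 * 538789^( -1 ) = 8825662/46874643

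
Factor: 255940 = 2^2*5^1 * 67^1*191^1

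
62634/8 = 7829 + 1/4 = 7829.25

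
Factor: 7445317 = 11^1 * 47^1*14401^1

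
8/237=8/237 = 0.03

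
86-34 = 52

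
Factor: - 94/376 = -1/4=-2^(-2)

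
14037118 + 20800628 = 34837746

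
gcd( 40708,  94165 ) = 1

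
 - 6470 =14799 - 21269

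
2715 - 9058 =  - 6343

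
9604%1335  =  259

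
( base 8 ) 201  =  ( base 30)49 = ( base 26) 4p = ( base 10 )129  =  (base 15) 89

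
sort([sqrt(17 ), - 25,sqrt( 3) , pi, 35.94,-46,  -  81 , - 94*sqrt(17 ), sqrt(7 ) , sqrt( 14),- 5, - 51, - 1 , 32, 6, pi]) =[  -  94*sqrt(17), - 81, - 51, - 46, - 25, - 5,- 1, sqrt( 3 ) , sqrt( 7),  pi,pi, sqrt( 14 ) , sqrt ( 17), 6 , 32, 35.94 ] 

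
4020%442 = 42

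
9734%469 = 354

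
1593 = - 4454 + 6047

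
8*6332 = 50656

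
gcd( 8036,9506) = 98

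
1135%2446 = 1135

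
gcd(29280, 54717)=183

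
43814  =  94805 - 50991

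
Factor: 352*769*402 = 2^6*3^1*11^1*67^1*769^1 =108816576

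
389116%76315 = 7541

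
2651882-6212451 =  - 3560569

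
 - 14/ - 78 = 7/39 = 0.18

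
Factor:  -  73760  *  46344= - 3418333440 = - 2^8 * 3^1*5^1*461^1*1931^1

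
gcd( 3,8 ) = 1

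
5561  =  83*67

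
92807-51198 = 41609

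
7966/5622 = 3983/2811 =1.42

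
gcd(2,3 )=1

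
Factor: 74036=2^2*83^1*223^1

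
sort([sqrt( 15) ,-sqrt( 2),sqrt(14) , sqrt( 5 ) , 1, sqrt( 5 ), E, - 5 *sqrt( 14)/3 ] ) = [-5 * sqrt(14 ) /3 ,-sqrt(2 ), 1 , sqrt( 5),sqrt (5), E, sqrt (14), sqrt ( 15) ] 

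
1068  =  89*12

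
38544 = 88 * 438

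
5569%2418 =733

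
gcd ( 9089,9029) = 1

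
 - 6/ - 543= 2/181 = 0.01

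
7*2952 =20664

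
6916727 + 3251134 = 10167861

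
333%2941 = 333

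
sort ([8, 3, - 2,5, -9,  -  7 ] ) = [- 9, - 7, - 2,  3,5,  8 ]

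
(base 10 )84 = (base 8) 124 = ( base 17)4G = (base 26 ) 36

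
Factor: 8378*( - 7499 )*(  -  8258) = 518822244476 = 2^2*59^1*71^1*  4129^1*7499^1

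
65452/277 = 236 + 80/277 = 236.29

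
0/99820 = 0 = 0.00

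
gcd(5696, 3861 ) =1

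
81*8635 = 699435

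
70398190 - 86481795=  -16083605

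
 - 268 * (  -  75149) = 20139932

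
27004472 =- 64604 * (  -  418)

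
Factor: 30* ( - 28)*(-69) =57960 = 2^3*3^2*5^1  *  7^1 * 23^1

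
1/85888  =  1/85888 = 0.00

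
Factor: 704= 2^6 * 11^1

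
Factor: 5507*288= 2^5*3^2*5507^1 =1586016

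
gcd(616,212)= 4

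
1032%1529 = 1032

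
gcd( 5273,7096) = 1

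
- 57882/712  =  -28941/356 = -81.29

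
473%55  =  33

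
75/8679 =25/2893  =  0.01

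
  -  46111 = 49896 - 96007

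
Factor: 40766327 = 7^1 * 23^2*101^1*109^1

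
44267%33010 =11257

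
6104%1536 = 1496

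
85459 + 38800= 124259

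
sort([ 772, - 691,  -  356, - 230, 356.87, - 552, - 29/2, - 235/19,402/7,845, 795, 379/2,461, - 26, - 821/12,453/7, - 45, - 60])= [-691, - 552, - 356,-230,-821/12 , - 60, - 45, - 26, -29/2, - 235/19, 402/7, 453/7, 379/2, 356.87, 461, 772,795, 845 ]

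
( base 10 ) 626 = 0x272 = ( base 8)1162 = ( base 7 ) 1553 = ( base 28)ma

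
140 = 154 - 14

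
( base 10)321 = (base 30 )AL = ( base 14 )18d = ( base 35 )96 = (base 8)501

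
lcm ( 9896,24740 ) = 49480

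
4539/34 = 133 + 1/2= 133.50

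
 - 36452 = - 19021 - 17431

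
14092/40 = 352 + 3/10 =352.30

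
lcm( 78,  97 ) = 7566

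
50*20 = 1000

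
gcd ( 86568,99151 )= 1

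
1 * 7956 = 7956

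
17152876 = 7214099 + 9938777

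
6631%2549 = 1533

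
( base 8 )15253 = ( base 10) 6827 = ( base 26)A2F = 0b1101010101011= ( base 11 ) 5147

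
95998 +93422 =189420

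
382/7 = 54 + 4/7 = 54.57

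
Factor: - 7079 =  - 7079^1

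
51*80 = 4080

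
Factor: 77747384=2^3*11^1 * 13^1*67961^1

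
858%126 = 102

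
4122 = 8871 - 4749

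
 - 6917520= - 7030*984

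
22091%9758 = 2575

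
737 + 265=1002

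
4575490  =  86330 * 53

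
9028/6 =4514/3 = 1504.67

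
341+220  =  561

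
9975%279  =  210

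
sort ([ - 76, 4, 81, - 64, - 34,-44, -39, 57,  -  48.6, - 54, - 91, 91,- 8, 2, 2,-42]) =[ - 91, - 76, - 64, - 54, - 48.6,  -  44, - 42, - 39, - 34, - 8,2, 2, 4, 57, 81, 91]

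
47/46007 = 47/46007 = 0.00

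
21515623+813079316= 834594939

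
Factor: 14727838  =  2^1*7363919^1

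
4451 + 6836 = 11287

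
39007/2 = 19503 + 1/2 = 19503.50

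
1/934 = 1/934 = 0.00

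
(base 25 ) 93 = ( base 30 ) 7i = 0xe4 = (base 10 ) 228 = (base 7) 444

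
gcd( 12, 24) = 12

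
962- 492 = 470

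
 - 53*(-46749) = 2477697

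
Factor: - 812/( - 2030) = 2/5 = 2^1* 5^( - 1)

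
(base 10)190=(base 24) 7M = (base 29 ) 6g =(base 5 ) 1230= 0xBE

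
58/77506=29/38753 = 0.00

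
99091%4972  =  4623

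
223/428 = 223/428 = 0.52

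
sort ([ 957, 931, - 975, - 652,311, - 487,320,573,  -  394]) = [ - 975, - 652, - 487, - 394, 311,320,573, 931, 957]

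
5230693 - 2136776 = 3093917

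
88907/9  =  88907/9  =  9878.56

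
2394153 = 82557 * 29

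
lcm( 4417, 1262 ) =8834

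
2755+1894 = 4649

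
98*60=5880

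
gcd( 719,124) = 1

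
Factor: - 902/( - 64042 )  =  1/71 = 71^(  -  1) 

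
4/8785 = 4/8785 = 0.00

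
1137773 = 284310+853463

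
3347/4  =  836 + 3/4 = 836.75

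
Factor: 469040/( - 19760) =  - 451/19 = -11^1*19^( - 1) *41^1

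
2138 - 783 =1355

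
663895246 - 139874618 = 524020628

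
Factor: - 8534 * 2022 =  - 17255748  =  - 2^2*3^1*17^1 * 251^1*337^1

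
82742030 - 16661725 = 66080305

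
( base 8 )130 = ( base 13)6A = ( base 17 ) 53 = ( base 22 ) 40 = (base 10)88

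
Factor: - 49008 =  - 2^4  *3^1*1021^1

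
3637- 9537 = - 5900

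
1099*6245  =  6863255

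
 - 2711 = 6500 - 9211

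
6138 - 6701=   -  563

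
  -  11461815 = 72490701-83952516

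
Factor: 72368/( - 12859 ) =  - 2^4 * 7^( - 1) * 11^( - 1)*167^( - 1) * 4523^1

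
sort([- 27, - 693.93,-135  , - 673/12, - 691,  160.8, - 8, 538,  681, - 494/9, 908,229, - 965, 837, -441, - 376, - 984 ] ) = [ - 984, - 965, - 693.93, - 691, - 441, - 376, - 135, - 673/12, - 494/9, - 27, - 8, 160.8,  229, 538,681 , 837,  908 ]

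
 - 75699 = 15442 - 91141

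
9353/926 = 9353/926 = 10.10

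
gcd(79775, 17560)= 5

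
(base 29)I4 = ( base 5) 4101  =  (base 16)20E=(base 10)526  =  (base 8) 1016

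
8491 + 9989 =18480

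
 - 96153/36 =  - 2671 + 1/12 = - 2670.92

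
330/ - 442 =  - 165/221 = -0.75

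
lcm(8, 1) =8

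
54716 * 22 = 1203752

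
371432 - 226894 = 144538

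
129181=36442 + 92739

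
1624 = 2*812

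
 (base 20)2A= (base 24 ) 22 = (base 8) 62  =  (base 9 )55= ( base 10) 50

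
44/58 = 22/29 = 0.76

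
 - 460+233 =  - 227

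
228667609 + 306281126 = 534948735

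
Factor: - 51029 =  - 11^1*4639^1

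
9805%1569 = 391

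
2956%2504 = 452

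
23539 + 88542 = 112081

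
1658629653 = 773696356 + 884933297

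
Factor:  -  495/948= - 2^( - 2)*3^1 * 5^1*11^1*79^(-1) = - 165/316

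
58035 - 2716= 55319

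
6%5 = 1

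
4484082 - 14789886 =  - 10305804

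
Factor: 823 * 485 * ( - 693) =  - 3^2*5^1 * 7^1*11^1 * 97^1*823^1 = -276614415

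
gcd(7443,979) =1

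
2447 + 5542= 7989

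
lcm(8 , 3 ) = 24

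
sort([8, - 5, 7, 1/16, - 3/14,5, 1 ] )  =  [-5 , - 3/14,  1/16, 1, 5, 7,  8]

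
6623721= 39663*167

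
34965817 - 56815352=-21849535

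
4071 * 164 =667644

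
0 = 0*53307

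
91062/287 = 317 + 83/287 = 317.29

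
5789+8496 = 14285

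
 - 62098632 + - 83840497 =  - 145939129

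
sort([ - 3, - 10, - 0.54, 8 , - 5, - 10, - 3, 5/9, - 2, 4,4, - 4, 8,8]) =[ - 10 , - 10, - 5, - 4, - 3,-3, - 2, - 0.54,5/9  ,  4, 4, 8,8, 8]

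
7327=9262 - 1935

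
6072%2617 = 838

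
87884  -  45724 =42160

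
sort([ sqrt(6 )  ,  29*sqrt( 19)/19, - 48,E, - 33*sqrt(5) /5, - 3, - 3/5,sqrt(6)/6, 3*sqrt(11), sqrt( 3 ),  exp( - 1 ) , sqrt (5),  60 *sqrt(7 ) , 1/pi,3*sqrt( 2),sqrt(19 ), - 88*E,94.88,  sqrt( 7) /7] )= [ - 88*E, - 48, - 33 * sqrt( 5 ) /5, -3 , - 3/5, 1/pi,exp(  -  1),sqrt( 7 ) /7, sqrt( 6 )/6,  sqrt( 3 ),sqrt(5 ),  sqrt( 6), E , 3*sqrt(2),  sqrt(19),29*sqrt( 19) /19, 3*sqrt(11 ),94.88,  60 *sqrt( 7)]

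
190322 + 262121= 452443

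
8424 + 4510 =12934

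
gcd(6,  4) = 2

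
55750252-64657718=-8907466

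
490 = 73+417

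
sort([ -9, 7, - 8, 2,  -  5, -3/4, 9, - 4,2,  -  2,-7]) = [ -9,-8, - 7,-5, -4 , - 2, - 3/4, 2,2, 7,9 ]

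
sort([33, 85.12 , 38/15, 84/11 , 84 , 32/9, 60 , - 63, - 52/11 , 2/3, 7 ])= [  -  63,-52/11,2/3, 38/15, 32/9,7, 84/11,33,60, 84, 85.12] 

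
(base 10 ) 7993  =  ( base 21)i2d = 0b1111100111001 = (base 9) 11861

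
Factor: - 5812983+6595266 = 3^1 * 260761^1  =  782283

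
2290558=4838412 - 2547854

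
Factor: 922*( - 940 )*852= -738411360= -  2^5 * 3^1 * 5^1 * 47^1*71^1 * 461^1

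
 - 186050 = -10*18605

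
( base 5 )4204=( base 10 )554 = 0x22a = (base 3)202112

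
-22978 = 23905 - 46883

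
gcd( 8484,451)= 1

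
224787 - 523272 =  -298485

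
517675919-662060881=  -  144384962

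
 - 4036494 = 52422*( - 77)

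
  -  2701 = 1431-4132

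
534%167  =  33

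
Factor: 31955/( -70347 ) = -3^(-1 )*5^1*7^1 * 11^1*83^1*131^( - 1 )*179^( - 1 ) 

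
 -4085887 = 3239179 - 7325066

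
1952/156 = 488/39 = 12.51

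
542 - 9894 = -9352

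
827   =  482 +345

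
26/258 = 13/129 = 0.10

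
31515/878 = 31515/878 = 35.89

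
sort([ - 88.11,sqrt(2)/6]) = [ - 88.11 , sqrt( 2) /6]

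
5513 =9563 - 4050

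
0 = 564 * 0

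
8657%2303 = 1748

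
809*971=785539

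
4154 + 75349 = 79503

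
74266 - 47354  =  26912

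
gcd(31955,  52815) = 35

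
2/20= 1/10 = 0.10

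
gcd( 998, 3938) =2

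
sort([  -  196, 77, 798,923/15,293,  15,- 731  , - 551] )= [ - 731,  -  551,  -  196,15 , 923/15,  77,293 , 798 ]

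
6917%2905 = 1107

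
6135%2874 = 387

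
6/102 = 1/17 = 0.06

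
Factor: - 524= - 2^2*131^1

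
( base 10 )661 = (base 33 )K1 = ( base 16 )295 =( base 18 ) 20D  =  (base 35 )IV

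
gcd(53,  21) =1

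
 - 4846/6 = - 808 + 1/3  =  - 807.67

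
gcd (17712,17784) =72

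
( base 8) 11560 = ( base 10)4976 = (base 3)20211022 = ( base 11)3814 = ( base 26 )79A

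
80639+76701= 157340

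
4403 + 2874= 7277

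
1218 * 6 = 7308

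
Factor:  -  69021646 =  - 2^1 * 73^1*472751^1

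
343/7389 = 343/7389=0.05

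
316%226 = 90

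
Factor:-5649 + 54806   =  49157 = 49157^1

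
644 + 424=1068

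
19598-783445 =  - 763847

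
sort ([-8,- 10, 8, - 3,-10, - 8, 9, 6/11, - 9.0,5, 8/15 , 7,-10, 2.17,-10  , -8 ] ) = [ - 10,-10, - 10,-10,-9.0, -8 , - 8,-8, - 3, 8/15,6/11, 2.17,5, 7, 8,9] 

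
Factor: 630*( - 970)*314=- 2^3*3^2 * 5^2*7^1 * 97^1 * 157^1  =  - 191885400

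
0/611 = 0 = 0.00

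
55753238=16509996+39243242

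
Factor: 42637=7^1*6091^1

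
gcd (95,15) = 5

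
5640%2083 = 1474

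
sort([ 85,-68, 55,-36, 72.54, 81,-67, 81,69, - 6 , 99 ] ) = [ - 68, - 67, - 36,-6,55,69, 72.54 , 81, 81, 85 , 99 ] 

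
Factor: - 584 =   -  2^3 * 73^1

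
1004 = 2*502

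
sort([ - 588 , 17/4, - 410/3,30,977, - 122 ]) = [ - 588,  -  410/3 , - 122,17/4,30 , 977]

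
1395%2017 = 1395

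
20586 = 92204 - 71618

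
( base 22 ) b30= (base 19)ehd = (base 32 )58e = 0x150E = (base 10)5390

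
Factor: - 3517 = -3517^1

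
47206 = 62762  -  15556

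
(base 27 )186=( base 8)1667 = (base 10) 951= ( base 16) 3b7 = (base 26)1af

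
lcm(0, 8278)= 0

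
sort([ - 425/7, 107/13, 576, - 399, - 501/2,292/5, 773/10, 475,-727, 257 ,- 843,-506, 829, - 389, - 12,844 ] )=[ - 843, -727, - 506, - 399,-389,-501/2, - 425/7, - 12, 107/13,292/5 , 773/10 , 257,475, 576,829, 844 ]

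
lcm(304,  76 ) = 304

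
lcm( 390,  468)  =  2340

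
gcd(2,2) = 2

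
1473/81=18  +  5/27 = 18.19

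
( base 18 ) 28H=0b1100101001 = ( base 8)1451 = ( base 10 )809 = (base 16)329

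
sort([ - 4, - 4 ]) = [ - 4, - 4 ]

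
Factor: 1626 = 2^1*3^1 * 271^1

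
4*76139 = 304556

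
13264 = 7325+5939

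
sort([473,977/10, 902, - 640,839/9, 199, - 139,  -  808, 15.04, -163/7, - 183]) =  [ - 808, - 640, - 183, - 139, - 163/7,15.04, 839/9,977/10,199, 473,902]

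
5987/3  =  5987/3 = 1995.67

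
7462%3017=1428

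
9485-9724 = -239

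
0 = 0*( - 9688)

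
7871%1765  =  811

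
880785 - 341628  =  539157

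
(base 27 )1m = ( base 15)34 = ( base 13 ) 3a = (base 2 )110001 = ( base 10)49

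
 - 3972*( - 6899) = 27402828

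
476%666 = 476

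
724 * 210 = 152040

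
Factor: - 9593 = -53^1*181^1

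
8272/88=94 = 94.00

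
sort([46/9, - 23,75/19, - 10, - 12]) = [ - 23, - 12, - 10,75/19,46/9] 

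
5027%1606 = 209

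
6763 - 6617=146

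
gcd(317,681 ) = 1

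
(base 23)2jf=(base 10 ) 1510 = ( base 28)1pq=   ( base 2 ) 10111100110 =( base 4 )113212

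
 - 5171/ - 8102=5171/8102= 0.64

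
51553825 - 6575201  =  44978624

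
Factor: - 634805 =- 5^1 * 126961^1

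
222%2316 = 222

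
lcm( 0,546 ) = 0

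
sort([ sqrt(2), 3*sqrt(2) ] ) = [sqrt(2),  3*sqrt( 2)]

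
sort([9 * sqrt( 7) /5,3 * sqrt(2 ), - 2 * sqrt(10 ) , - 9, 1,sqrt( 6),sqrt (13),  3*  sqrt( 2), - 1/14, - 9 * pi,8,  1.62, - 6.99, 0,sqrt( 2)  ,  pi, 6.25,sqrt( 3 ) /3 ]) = [-9*pi, - 9, - 6.99, - 2 * sqrt(10), - 1/14, 0, sqrt( 3 ) /3,1, sqrt ( 2), 1.62, sqrt( 6),pi,sqrt(13 ), 3*sqrt( 2 ), 3 * sqrt( 2 ), 9 * sqrt(7) /5, 6.25, 8 ] 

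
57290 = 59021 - 1731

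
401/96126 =401/96126=0.00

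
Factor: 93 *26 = 2418  =  2^1*3^1*13^1 * 31^1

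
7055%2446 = 2163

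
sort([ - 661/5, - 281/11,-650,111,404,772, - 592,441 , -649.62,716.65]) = [-650, - 649.62, -592, - 661/5, - 281/11,111,404,441,716.65,772 ] 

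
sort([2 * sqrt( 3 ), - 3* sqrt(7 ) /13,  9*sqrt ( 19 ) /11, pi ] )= [ - 3*sqrt (7)/13,pi, 2 * sqrt(3),  9*sqrt( 19 )/11] 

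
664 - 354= 310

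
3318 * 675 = 2239650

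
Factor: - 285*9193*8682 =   -  22746883410 =- 2^1*3^2 * 5^1* 19^1 * 29^1*317^1*1447^1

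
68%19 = 11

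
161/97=1  +  64/97= 1.66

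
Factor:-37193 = -13^1 * 2861^1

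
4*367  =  1468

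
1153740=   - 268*( - 4305 ) 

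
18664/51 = 18664/51  =  365.96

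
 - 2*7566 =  -15132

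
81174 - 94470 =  - 13296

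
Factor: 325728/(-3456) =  - 2^(-2)* 13^1 * 29^1 = - 377/4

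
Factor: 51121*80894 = 4135382174 = 2^1*7^1* 11^1  *  67^1*109^1*3677^1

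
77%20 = 17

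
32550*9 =292950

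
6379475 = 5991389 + 388086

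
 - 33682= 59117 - 92799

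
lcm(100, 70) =700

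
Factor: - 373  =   - 373^1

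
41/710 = 41/710=0.06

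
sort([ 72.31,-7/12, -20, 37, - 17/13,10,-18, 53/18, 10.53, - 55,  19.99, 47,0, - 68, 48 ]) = [  -  68,-55,  -  20, - 18, - 17/13,  -  7/12, 0, 53/18,10 , 10.53, 19.99, 37, 47, 48, 72.31] 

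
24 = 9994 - 9970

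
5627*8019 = 45122913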